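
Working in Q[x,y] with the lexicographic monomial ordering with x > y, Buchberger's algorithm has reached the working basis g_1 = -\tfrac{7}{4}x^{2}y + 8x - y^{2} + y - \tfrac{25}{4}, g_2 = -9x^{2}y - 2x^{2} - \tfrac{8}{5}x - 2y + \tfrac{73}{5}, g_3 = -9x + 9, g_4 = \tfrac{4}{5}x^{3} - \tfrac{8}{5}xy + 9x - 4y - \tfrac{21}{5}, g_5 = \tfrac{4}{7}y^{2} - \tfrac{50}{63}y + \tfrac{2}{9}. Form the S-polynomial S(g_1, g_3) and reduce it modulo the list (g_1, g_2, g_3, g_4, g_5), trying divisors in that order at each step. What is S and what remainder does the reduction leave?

lcm(LM(g_1), LM(g_3)) = x^{2}y.
S = (lcm/LT(g_1))·g_1 − (lcm/LT(g_3))·g_3 = xy - \tfrac{32}{7}x + \tfrac{4}{7}y^{2} - \tfrac{4}{7}y + \tfrac{25}{7}.
Reduce S modulo (g_1, g_2, g_3, g_4, g_5) in that order:
  leading term xy: subtract (-\tfrac{1}{9}y)·g_3 from xy - \tfrac{32}{7}x + \tfrac{4}{7}y^{2} - \tfrac{4}{7}y + \tfrac{25}{7} → -\tfrac{32}{7}x + \tfrac{4}{7}y^{2} + \tfrac{3}{7}y + \tfrac{25}{7}
  leading term x: subtract (\tfrac{32}{63})·g_3 from -\tfrac{32}{7}x + \tfrac{4}{7}y^{2} + \tfrac{3}{7}y + \tfrac{25}{7} → \tfrac{4}{7}y^{2} + \tfrac{3}{7}y - 1
  leading term y^{2}: subtract (1)·g_5 from \tfrac{4}{7}y^{2} + \tfrac{3}{7}y - 1 → \tfrac{11}{9}y - \tfrac{11}{9}
  leading term y: no divisor's leading term divides it; move \tfrac{11}{9}y to the remainder.
  leading term 1: no divisor's leading term divides it; move -\tfrac{11}{9} to the remainder.
The remainder \tfrac{11}{9}y - \tfrac{11}{9} is nonzero, so it would be added as the next basis element.

S(g_1, g_3) = xy - \tfrac{32}{7}x + \tfrac{4}{7}y^{2} - \tfrac{4}{7}y + \tfrac{25}{7}; remainder on division = \tfrac{11}{9}y - \tfrac{11}{9}.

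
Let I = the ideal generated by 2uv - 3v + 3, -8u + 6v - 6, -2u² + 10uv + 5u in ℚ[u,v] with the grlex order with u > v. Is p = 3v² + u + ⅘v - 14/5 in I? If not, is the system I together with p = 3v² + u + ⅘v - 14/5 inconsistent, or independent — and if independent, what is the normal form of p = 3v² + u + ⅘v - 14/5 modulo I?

First compute the reduced Gröbner basis of I by Buchberger's algorithm.
f_1 = 2uv - 3v + 3, LT = uv.
f_2 = -8u + 6v - 6, LT = u.
f_3 = -2u² + 10uv + 5u, LT = u².

S(f_1,f_2): lcm = uv. S = ¾v² - 9/4v + 3/2.
  leading term v²: no divisor's leading term divides it; move ¾v² to the remainder.
  leading term v: no divisor's leading term divides it; move -9/4v to the remainder.
  leading term 1: no divisor's leading term divides it; move 3/2 to the remainder.
  remainder ¾v² - 9/4v + 3/2 ≠ 0; add h_4 = ¾v² - 9/4v + 3/2 to the basis.

S(f_1,f_3): lcm = u²v. S = 5uv² + uv + 3/2u.
  leading term uv²: subtract (5/2v)·f_1 from 5uv² + uv + 3/2u → uv + 15/2v² + 3/2u - 15/2v
  leading term uv: subtract (½)·f_1 from uv + 15/2v² + 3/2u - 15/2v → 15/2v² + 3/2u - 6v - 3/2
  leading term v²: subtract (10)·h_4 from 15/2v² + 3/2u - 6v - 3/2 → 3/2u + 33/2v - 33/2
  leading term u: subtract (-3/16)·f_2 from 3/2u + 33/2v - 33/2 → 141/8v - 141/8
  leading term v: no divisor's leading term divides it; move 141/8v to the remainder.
  leading term 1: no divisor's leading term divides it; move -141/8 to the remainder.
  remainder 141/8v - 141/8 ≠ 0; add h_5 = 141/8v - 141/8 to the basis.

The other S-polynomials (S(f_2,f_3), S(f_1,h_4), S(f_2,h_4), S(f_3,h_4), S(f_1,h_5), S(f_2,h_5), S(f_3,h_5), S(h_4,h_5)) all reduce to 0 modulo the current basis, so we have a Gröbner basis.
Inter-reduce: drop elements whose leading term is divisible by another's, tail-reduce, and make monic.
Reduced Gröbner basis: {u, v - 1}.
Label its elements g_1 = u, g_2 = v - 1.

Reduce p = 3v² + u + ⅘v - 14/5 modulo G:
  leading term v²: subtract (3v)·g_2 from 3v² + u + ⅘v - 14/5 → u + 19/5v - 14/5
  leading term u: subtract (1)·g_1 from u + 19/5v - 14/5 → 19/5v - 14/5
  leading term v: subtract (19/5)·g_2 from 19/5v - 14/5 → 1
  leading term 1: no divisor's leading term divides it; move 1 to the remainder.
  normal form = 1.
The normal form is nonzero, so p ∉ I. Since p minus its normal form lies in I, I + (p) = I + (r) where r = 1; decide whether this ideal is the whole ring.
Here r = 1 is a nonzero constant, hence a unit: 1 ∈ I + (p), the Gröbner basis of I + (p) is {1}, and the enlarged system has no common solution — adjoining p is inconsistent.

Adjoining 3v² + u + ⅘v - 14/5 makes the ideal the whole ring: the system is inconsistent.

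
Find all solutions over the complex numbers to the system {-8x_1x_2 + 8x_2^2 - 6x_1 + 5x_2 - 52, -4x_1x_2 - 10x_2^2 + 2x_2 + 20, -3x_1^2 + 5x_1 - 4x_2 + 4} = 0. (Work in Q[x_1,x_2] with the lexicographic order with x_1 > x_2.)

{(3, -2)}

Compute a lex Gröbner basis by Buchberger's algorithm.
f_1 = -8x_1x_2 - 6x_1 + 8x_2^2 + 5x_2 - 52, LT = x_1x_2.
f_2 = -4x_1x_2 - 10x_2^2 + 2x_2 + 20, LT = x_1x_2.
f_3 = -3x_1^2 + 5x_1 - 4x_2 + 4, LT = x_1^2.

S(f_1,f_2): lcm = x_1x_2. S = 3/4x_1 - 7/2x_2^2 - 1/8x_2 + 23/2.
  leading term x_1: no divisor's leading term divides it; move 3/4x_1 to the remainder.
  leading term x_2^2: no divisor's leading term divides it; move -7/2x_2^2 to the remainder.
  leading term x_2: no divisor's leading term divides it; move -1/8x_2 to the remainder.
  leading term 1: no divisor's leading term divides it; move 23/2 to the remainder.
  remainder 3/4x_1 - 7/2x_2^2 - 1/8x_2 + 23/2 ≠ 0; add h_4 = 3/4x_1 - 7/2x_2^2 - 1/8x_2 + 23/2 to the basis.

S(f_1,f_3): lcm = x_1^2x_2. S = 3/4x_1^2 - x_1x_2^2 + 25/24x_1x_2 + 13/2x_1 - 4/3x_2^2 + 4/3x_2.
  leading term x_1^2: subtract (-1/4)·f_3 from 3/4x_1^2 - x_1x_2^2 + 25/24x_1x_2 + 13/2x_1 - 4/3x_2^2 + 4/3x_2 → -x_1x_2^2 + 25/24x_1x_2 + 31/4x_1 - 4/3x_2^2 + 1/3x_2 + 1
  leading term x_1x_2^2: subtract (1/8x_2)·f_1 from -x_1x_2^2 + 25/24x_1x_2 + 31/4x_1 - 4/3x_2^2 + 1/3x_2 + 1 → 43/24x_1x_2 + 31/4x_1 - x_2^3 - 47/24x_2^2 + 41/6x_2 + 1
  leading term x_1x_2: subtract (-43/192)·f_1 from 43/24x_1x_2 + 31/4x_1 - x_2^3 - 47/24x_2^2 + 41/6x_2 + 1 → 205/32x_1 - x_2^3 - 1/6x_2^2 + 509/64x_2 - 511/48
  leading term x_1: subtract (205/24)·h_4 from 205/32x_1 - x_2^3 - 1/6x_2^2 + 509/64x_2 - 511/48 → -x_2^3 + 1427/48x_2^2 + 433/48x_2 - 871/8
  leading term x_2^3: no divisor's leading term divides it; move -x_2^3 to the remainder.
  leading term x_2^2: no divisor's leading term divides it; move 1427/48x_2^2 to the remainder.
  leading term x_2: no divisor's leading term divides it; move 433/48x_2 to the remainder.
  leading term 1: no divisor's leading term divides it; move -871/8 to the remainder.
  remainder -x_2^3 + 1427/48x_2^2 + 433/48x_2 - 871/8 ≠ 0; add h_5 = -x_2^3 + 1427/48x_2^2 + 433/48x_2 - 871/8 to the basis.

S(f_2,f_3): lcm = x_1^2x_2. S = 5/2x_1x_2^2 + 7/6x_1x_2 - 5x_1 - 4/3x_2^2 + 4/3x_2.
  leading term x_1x_2^2: subtract (-5/16x_2)·f_1 from 5/2x_1x_2^2 + 7/6x_1x_2 - 5x_1 - 4/3x_2^2 + 4/3x_2 → -17/24x_1x_2 - 5x_1 + 5/2x_2^3 + 11/48x_2^2 - 179/12x_2
  leading term x_1x_2: subtract (17/192)·f_1 from -17/24x_1x_2 - 5x_1 + 5/2x_2^3 + 11/48x_2^2 - 179/12x_2 → -143/32x_1 + 5/2x_2^3 - 23/48x_2^2 - 983/64x_2 + 221/48
  leading term x_1: subtract (-143/24)·h_4 from -143/32x_1 + 5/2x_2^3 - 23/48x_2^2 - 983/64x_2 + 221/48 → 5/2x_2^3 - 64/3x_2^2 - 773/48x_2 + 585/8
  leading term x_2^3: subtract (-5/2)·h_5 from 5/2x_2^3 - 64/3x_2^2 - 773/48x_2 + 585/8 → 5087/96x_2^2 + 619/96x_2 - 3185/16
  leading term x_2^2: no divisor's leading term divides it; move 5087/96x_2^2 to the remainder.
  leading term x_2: no divisor's leading term divides it; move 619/96x_2 to the remainder.
  leading term 1: no divisor's leading term divides it; move -3185/16 to the remainder.
  remainder 5087/96x_2^2 + 619/96x_2 - 3185/16 ≠ 0; add h_6 = 5087/96x_2^2 + 619/96x_2 - 3185/16 to the basis.

S(f_1,h_4): lcm = x_1x_2. S = 3/4x_1 + 14/3x_2^3 - 5/6x_2^2 - 383/24x_2 + 13/2.
  leading term x_1: subtract (1)·h_4 from 3/4x_1 + 14/3x_2^3 - 5/6x_2^2 - 383/24x_2 + 13/2 → 14/3x_2^3 + 8/3x_2^2 - 95/6x_2 - 5
  leading term x_2^3: subtract (-14/3)·h_5 from 14/3x_2^3 + 8/3x_2^2 - 95/6x_2 - 5 → 10181/72x_2^2 + 1891/72x_2 - 6157/12
  leading term x_2^2: subtract (40724/15261)·h_6 from 10181/72x_2^2 + 1891/72x_2 - 6157/12 → 552913/61044x_2 + 552913/30522
  leading term x_2: no divisor's leading term divides it; move 552913/61044x_2 to the remainder.
  leading term 1: no divisor's leading term divides it; move 552913/30522 to the remainder.
  remainder 552913/61044x_2 + 552913/30522 ≠ 0; add h_7 = 552913/61044x_2 + 552913/30522 to the basis.

The other S-polynomials (S(f_2,h_4), S(f_3,h_4), S(f_1,h_5), S(f_2,h_5), S(f_3,h_5), S(h_4,h_5), S(f_1,h_6), S(f_2,h_6), S(f_3,h_6), S(h_4,h_6), S(h_5,h_6), S(f_1,h_7), S(f_2,h_7), S(f_3,h_7), S(h_4,h_7), S(h_5,h_7), S(h_6,h_7)) all reduce to 0 modulo the current basis, so we have a Gröbner basis.
Inter-reduce: drop elements whose leading term is divisible by another's, tail-reduce, and make monic.
Reduced Gröbner basis: {x_1 - 3, x_2 + 2}.

The lex basis is triangular: the last element involves only x_2. Solving x_2 + 2 = 0 gives x_2 ∈ {-2}; substituting each value into the earlier elements determines the remaining variables.
  x_2 = -2: the earlier basis element becomes x_1 - 3 = 0, giving x_1 = 3 — point (3, -2).
Check: every point annihilates each of the original generators.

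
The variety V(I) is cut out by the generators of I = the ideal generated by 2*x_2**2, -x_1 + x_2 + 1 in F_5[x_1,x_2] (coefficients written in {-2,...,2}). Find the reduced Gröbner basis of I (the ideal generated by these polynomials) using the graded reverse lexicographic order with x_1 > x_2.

f_1 = 2*x_2**2, LT = x_2**2.
f_2 = -x_1 + x_2 + 1, LT = x_1.

The S-polynomials (S(f_1,f_2)) all reduce to 0 modulo the current basis, so we have a Gröbner basis.

G = {x_2**2, x_1 - x_2 - 1}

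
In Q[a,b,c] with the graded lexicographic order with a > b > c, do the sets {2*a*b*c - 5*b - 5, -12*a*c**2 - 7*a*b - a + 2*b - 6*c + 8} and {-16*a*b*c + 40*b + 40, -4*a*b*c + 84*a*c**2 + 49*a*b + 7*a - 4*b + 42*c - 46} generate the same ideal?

Yes, the ideals are equal.

Since reduced Gröbner bases are canonical representatives of ideals under a given ordering, it suffices to compute and compare them.
Buchberger on the first generating set:
f_1 = 2*a*b*c - 5*b - 5, LT = a*b*c.
f_2 = -12*a*c**2 - 7*a*b - a + 2*b - 6*c + 8, LT = a*c**2.

S(f_1,f_2): lcm = a*b*c**2. S = -7/12*a*b**2 - 1/12*a*b + 1/6*b**2 - 3*b*c + 2/3*b - 5/2*c.
  leading term a*b**2: no divisor's leading term divides it; move -7/12*a*b**2 to the remainder.
  leading term a*b: no divisor's leading term divides it; move -1/12*a*b to the remainder.
  leading term b**2: no divisor's leading term divides it; move 1/6*b**2 to the remainder.
  leading term b*c: no divisor's leading term divides it; move -3*b*c to the remainder.
  leading term b: no divisor's leading term divides it; move 2/3*b to the remainder.
  leading term c: no divisor's leading term divides it; move -5/2*c to the remainder.
  remainder -7/12*a*b**2 - 1/12*a*b + 1/6*b**2 - 3*b*c + 2/3*b - 5/2*c ≠ 0; add g_3 = -7/12*a*b**2 - 1/12*a*b + 1/6*b**2 - 3*b*c + 2/3*b - 5/2*c to the basis.

S(f_1,g_3): lcm = a*b**2*c. S = -1/7*a*b*c + 2/7*b**2*c - 36/7*b*c**2 - 5/2*b**2 + 8/7*b*c - 30/7*c**2 - 5/2*b.
  leading term a*b*c: subtract (-1/14)·f_1 from -1/7*a*b*c + 2/7*b**2*c - 36/7*b*c**2 - 5/2*b**2 + 8/7*b*c - 30/7*c**2 - 5/2*b → 2/7*b**2*c - 36/7*b*c**2 - 5/2*b**2 + 8/7*b*c - 30/7*c**2 - 20/7*b - 5/14
  leading term b**2*c: no divisor's leading term divides it; move 2/7*b**2*c to the remainder.
  leading term b*c**2: no divisor's leading term divides it; move -36/7*b*c**2 to the remainder.
  leading term b**2: no divisor's leading term divides it; move -5/2*b**2 to the remainder.
  leading term b*c: no divisor's leading term divides it; move 8/7*b*c to the remainder.
  leading term c**2: no divisor's leading term divides it; move -30/7*c**2 to the remainder.
  leading term b: no divisor's leading term divides it; move -20/7*b to the remainder.
  leading term 1: no divisor's leading term divides it; move -5/14 to the remainder.
  remainder 2/7*b**2*c - 36/7*b*c**2 - 5/2*b**2 + 8/7*b*c - 30/7*c**2 - 20/7*b - 5/14 ≠ 0; add g_4 = 2/7*b**2*c - 36/7*b*c**2 - 5/2*b**2 + 8/7*b*c - 30/7*c**2 - 20/7*b - 5/14 to the basis.

The other S-polynomials (S(f_2,g_3), S(f_1,g_4), S(f_2,g_4), S(g_3,g_4)) all reduce to 0 modulo the current basis, so we have a Gröbner basis.
Inter-reduce: drop elements whose leading term is divisible by another's, tail-reduce, and make monic.
Reduced Gröbner basis: {a*b**2 + 1/7*a*b - 2/7*b**2 + 36/7*b*c - 8/7*b + 30/7*c, a*b*c - 5/2*b - 5/2, a*c**2 + 7/12*a*b + 1/12*a - 1/6*b + 1/2*c - 2/3, b**2*c - 18*b*c**2 - 35/4*b**2 + 4*b*c - 15*c**2 - 10*b - 5/4}.

Buchberger on the second generating set:
h_1 = -16*a*b*c + 40*b + 40, LT = a*b*c.
h_2 = -4*a*b*c + 84*a*c**2 + 49*a*b + 7*a - 4*b + 42*c - 46, LT = a*b*c.

S(h_1,h_2): lcm = a*b*c. S = 21*a*c**2 + 49/4*a*b + 7/4*a - 7/2*b + 21/2*c - 14.
  leading term a*c**2: no divisor's leading term divides it; move 21*a*c**2 to the remainder.
  leading term a*b: no divisor's leading term divides it; move 49/4*a*b to the remainder.
  leading term a: no divisor's leading term divides it; move 7/4*a to the remainder.
  leading term b: no divisor's leading term divides it; move -7/2*b to the remainder.
  leading term c: no divisor's leading term divides it; move 21/2*c to the remainder.
  leading term 1: no divisor's leading term divides it; move -14 to the remainder.
  remainder 21*a*c**2 + 49/4*a*b + 7/4*a - 7/2*b + 21/2*c - 14 ≠ 0; add k_3 = 21*a*c**2 + 49/4*a*b + 7/4*a - 7/2*b + 21/2*c - 14 to the basis.

S(h_1,k_3): lcm = a*b*c**2. S = -7/12*a*b**2 - 1/12*a*b + 1/6*b**2 - 3*b*c + 2/3*b - 5/2*c.
  leading term a*b**2: no divisor's leading term divides it; move -7/12*a*b**2 to the remainder.
  leading term a*b: no divisor's leading term divides it; move -1/12*a*b to the remainder.
  leading term b**2: no divisor's leading term divides it; move 1/6*b**2 to the remainder.
  leading term b*c: no divisor's leading term divides it; move -3*b*c to the remainder.
  leading term b: no divisor's leading term divides it; move 2/3*b to the remainder.
  leading term c: no divisor's leading term divides it; move -5/2*c to the remainder.
  remainder -7/12*a*b**2 - 1/12*a*b + 1/6*b**2 - 3*b*c + 2/3*b - 5/2*c ≠ 0; add k_4 = -7/12*a*b**2 - 1/12*a*b + 1/6*b**2 - 3*b*c + 2/3*b - 5/2*c to the basis.

S(h_1,k_4): lcm = a*b**2*c. S = -1/7*a*b*c + 2/7*b**2*c - 36/7*b*c**2 - 5/2*b**2 + 8/7*b*c - 30/7*c**2 - 5/2*b.
  leading term a*b*c: subtract (1/112)·h_1 from -1/7*a*b*c + 2/7*b**2*c - 36/7*b*c**2 - 5/2*b**2 + 8/7*b*c - 30/7*c**2 - 5/2*b → 2/7*b**2*c - 36/7*b*c**2 - 5/2*b**2 + 8/7*b*c - 30/7*c**2 - 20/7*b - 5/14
  leading term b**2*c: no divisor's leading term divides it; move 2/7*b**2*c to the remainder.
  leading term b*c**2: no divisor's leading term divides it; move -36/7*b*c**2 to the remainder.
  leading term b**2: no divisor's leading term divides it; move -5/2*b**2 to the remainder.
  leading term b*c: no divisor's leading term divides it; move 8/7*b*c to the remainder.
  leading term c**2: no divisor's leading term divides it; move -30/7*c**2 to the remainder.
  leading term b: no divisor's leading term divides it; move -20/7*b to the remainder.
  leading term 1: no divisor's leading term divides it; move -5/14 to the remainder.
  remainder 2/7*b**2*c - 36/7*b*c**2 - 5/2*b**2 + 8/7*b*c - 30/7*c**2 - 20/7*b - 5/14 ≠ 0; add k_5 = 2/7*b**2*c - 36/7*b*c**2 - 5/2*b**2 + 8/7*b*c - 30/7*c**2 - 20/7*b - 5/14 to the basis.

The other S-polynomials (S(h_2,k_3), S(h_2,k_4), S(k_3,k_4), S(h_1,k_5), S(h_2,k_5), S(k_3,k_5), S(k_4,k_5)) all reduce to 0 modulo the current basis, so we have a Gröbner basis.
Inter-reduce: drop elements whose leading term is divisible by another's, tail-reduce, and make monic.
Reduced Gröbner basis: {a*b**2 + 1/7*a*b - 2/7*b**2 + 36/7*b*c - 8/7*b + 30/7*c, a*b*c - 5/2*b - 5/2, a*c**2 + 7/12*a*b + 1/12*a - 1/6*b + 1/2*c - 2/3, b**2*c - 18*b*c**2 - 35/4*b**2 + 4*b*c - 15*c**2 - 10*b - 5/4}.

These coincide, so the ideals are equal.
The choice of monomial ordering does not affect the verdict — as long as both bases are computed under the same ordering, their equality decides ideal equality.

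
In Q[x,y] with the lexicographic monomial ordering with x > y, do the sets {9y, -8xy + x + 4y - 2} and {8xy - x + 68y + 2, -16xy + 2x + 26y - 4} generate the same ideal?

Equality of ideals is decidable: compute both reduced Gröbner bases (unique for the ordering) and check whether they agree.
Buchberger on the first generating set:
f_1 = 9y, LT = y.
f_2 = -8xy + x + 4y - 2, LT = xy.

S(f_1,f_2): lcm = xy. S = 1/8x + 1/2y - 1/4.
  leading term x: no divisor's leading term divides it; move 1/8x to the remainder.
  leading term y: subtract (1/18)·f_1 from 1/2y - 1/4 → -1/4
  leading term 1: no divisor's leading term divides it; move -1/4 to the remainder.
  remainder 1/8x - 1/4 ≠ 0; add g_3 = 1/8x - 1/4 to the basis.

S(f_1,g_3): leading monomials are coprime, so the S-polynomial reduces to 0 (Buchberger's first criterion).
S(f_2,g_3): lcm = xy. S = -1/8x + 3/2y + 1/4.
  leading term x: subtract (-1)·g_3 from -1/8x + 3/2y + 1/4 → 3/2y
  leading term y: subtract (1/6)·f_1 from 3/2y → 0
  remainder 0.

Every S-polynomial of the final basis reduces to 0, so we have a Gröbner basis.
Inter-reduce: drop elements whose leading term is divisible by another's, tail-reduce, and make monic.
Reduced Gröbner basis: {x - 2, y}.

Buchberger on the second generating set:
h_1 = 8xy - x + 68y + 2, LT = xy.
h_2 = -16xy + 2x + 26y - 4, LT = xy.

S(h_1,h_2): lcm = xy. S = 81/8y.
  leading term y: no divisor's leading term divides it; move 81/8y to the remainder.
  remainder 81/8y ≠ 0; add k_3 = 81/8y to the basis.

S(h_1,k_3): lcm = xy. S = -1/8x + 17/2y + 1/4.
  leading term x: no divisor's leading term divides it; move -1/8x to the remainder.
  leading term y: subtract (68/81)·k_3 from 17/2y + 1/4 → 1/4
  leading term 1: no divisor's leading term divides it; move 1/4 to the remainder.
  remainder -1/8x + 1/4 ≠ 0; add k_4 = -1/8x + 1/4 to the basis.

S(h_2,k_3): lcm = xy. S = -1/8x - 13/8y + 1/4.
  leading term x: subtract (1)·k_4 from -1/8x - 13/8y + 1/4 → -13/8y
  leading term y: subtract (-13/81)·k_3 from -13/8y → 0
  remainder 0.

S(h_1,k_4): lcm = xy. S = -1/8x + 21/2y + 1/4.
  leading term x: subtract (1)·k_4 from -1/8x + 21/2y + 1/4 → 21/2y
  leading term y: subtract (28/27)·k_3 from 21/2y → 0
  remainder 0.

S(h_2,k_4): lcm = xy. S = -1/8x + 3/8y + 1/4.
  leading term x: subtract (1)·k_4 from -1/8x + 3/8y + 1/4 → 3/8y
  leading term y: subtract (1/27)·k_3 from 3/8y → 0
  remainder 0.

S(k_3,k_4): leading monomials are coprime, so the S-polynomial reduces to 0 (Buchberger's first criterion).
Every S-polynomial of the final basis reduces to 0, so we have a Gröbner basis.
Inter-reduce: drop elements whose leading term is divisible by another's, tail-reduce, and make monic.
Reduced Gröbner basis: {x - 2, y}.

These coincide, so the ideals are equal.

Yes, the ideals are equal.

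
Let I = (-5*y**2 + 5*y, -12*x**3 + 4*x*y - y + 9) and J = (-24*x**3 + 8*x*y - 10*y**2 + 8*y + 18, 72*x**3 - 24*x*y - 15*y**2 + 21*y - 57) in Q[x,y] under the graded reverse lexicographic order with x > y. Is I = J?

Equality of ideals is decidable: compute both reduced Gröbner bases (unique for the ordering) and check whether they agree.
Buchberger on the first generating set:
f_1 = -5*y**2 + 5*y, LT = y**2.
f_2 = -12*x**3 + 4*x*y - y + 9, LT = x**3.

The S-polynomials (S(f_1,f_2)) all reduce to 0 modulo the current basis, so we have a Gröbner basis.
Inter-reduce: drop elements whose leading term is divisible by another's, tail-reduce, and make monic.
Reduced Gröbner basis: {x**3 - 1/3*x*y + 1/12*y - 3/4, y**2 - y}.

Buchberger on the second generating set:
h_1 = -24*x**3 + 8*x*y - 10*y**2 + 8*y + 18, LT = x**3.
h_2 = 72*x**3 - 24*x*y - 15*y**2 + 21*y - 57, LT = x**3.

S(h_1,h_2): lcm = x**3. S = 5/8*y**2 - 5/8*y + 1/24.
  leading term y**2: no divisor's leading term divides it; move 5/8*y**2 to the remainder.
  leading term y: no divisor's leading term divides it; move -5/8*y to the remainder.
  leading term 1: no divisor's leading term divides it; move 1/24 to the remainder.
  remainder 5/8*y**2 - 5/8*y + 1/24 ≠ 0; add k_3 = 5/8*y**2 - 5/8*y + 1/24 to the basis.

The other S-polynomials (S(h_1,k_3), S(h_2,k_3)) all reduce to 0 modulo the current basis, so we have a Gröbner basis.
Inter-reduce: drop elements whose leading term is divisible by another's, tail-reduce, and make monic.
Reduced Gröbner basis: {x**3 - 1/3*x*y + 1/12*y - 7/9, y**2 - y + 1/15}.

The bases are distinct; the ideals are different.

No, the ideals differ.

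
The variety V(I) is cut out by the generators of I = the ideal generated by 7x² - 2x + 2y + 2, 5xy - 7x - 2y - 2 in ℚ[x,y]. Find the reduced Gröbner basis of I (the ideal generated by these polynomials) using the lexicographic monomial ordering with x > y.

G = {x + 25/84y² - 1/14y - 31/84, y³ - 41/25y² + 11/25y + 77/25}

The reduced Gröbner basis is the canonical form of the ideal for this ordering.

f_1 = 7x² - 2x + 2y + 2, LT = x².
f_2 = 5xy - 7x - 2y - 2, LT = xy.

S(f_1,f_2): lcm = x²y. S = 7/5x² + 4/35xy + ⅖x + 2/7y² + 2/7y.
  leading term x²: subtract (⅕)·f_1 from 7/5x² + 4/35xy + ⅖x + 2/7y² + 2/7y → 4/35xy + ⅘x + 2/7y² - 4/35y - ⅖
  leading term xy: subtract (4/175)·f_2 from 4/35xy + ⅘x + 2/7y² - 4/35y - ⅖ → 24/25x + 2/7y² - 12/175y - 62/175
  leading term x: no divisor's leading term divides it; move 24/25x to the remainder.
  leading term y²: no divisor's leading term divides it; move 2/7y² to the remainder.
  leading term y: no divisor's leading term divides it; move -12/175y to the remainder.
  leading term 1: no divisor's leading term divides it; move -62/175 to the remainder.
  remainder 24/25x + 2/7y² - 12/175y - 62/175 ≠ 0; add g_3 = 24/25x + 2/7y² - 12/175y - 62/175 to the basis.

S(f_1,g_3): lcm = x². S = -25/84xy² + 1/14xy + 1/12x + 2/7y + 2/7.
  leading term xy²: subtract (-5/84y)·f_2 from -25/84xy² + 1/14xy + 1/12x + 2/7y + 2/7 → -29/84xy + 1/12x - 5/42y² + ⅙y + 2/7
  leading term xy: subtract (-29/420)·f_2 from -29/84xy + 1/12x - 5/42y² + ⅙y + 2/7 → -⅖x - 5/42y² + 1/35y + 31/210
  leading term x: subtract (-5/12)·g_3 from -⅖x - 5/42y² + 1/35y + 31/210 → 0
  remainder 0.

S(f_2,g_3): lcm = xy. S = -7/5x - 25/84y³ + 1/14y² - 13/420y - ⅖.
  leading term x: subtract (-35/24)·g_3 from -7/5x - 25/84y³ + 1/14y² - 13/420y - ⅖ → -25/84y³ + 41/84y² - 11/84y - 11/12
  leading term y³: no divisor's leading term divides it; move -25/84y³ to the remainder.
  leading term y²: no divisor's leading term divides it; move 41/84y² to the remainder.
  leading term y: no divisor's leading term divides it; move -11/84y to the remainder.
  leading term 1: no divisor's leading term divides it; move -11/12 to the remainder.
  remainder -25/84y³ + 41/84y² - 11/84y - 11/12 ≠ 0; add g_4 = -25/84y³ + 41/84y² - 11/84y - 11/12 to the basis.

S(f_1,g_4): leading monomials are coprime, so the S-polynomial reduces to 0 (Buchberger's first criterion).
S(f_2,g_4): lcm = xy³. S = 6/25xy² - 11/25xy - 77/25x - ⅖y³ - ⅖y².
  leading term xy²: subtract (6/125y)·f_2 from 6/25xy² - 11/25xy - 77/25x - ⅖y³ - ⅖y² → -13/125xy - 77/25x - ⅖y³ - 38/125y² + 12/125y
  leading term xy: subtract (-13/625)·f_2 from -13/125xy - 77/25x - ⅖y³ - 38/125y² + 12/125y → -2016/625x - ⅖y³ - 38/125y² + 34/625y - 26/625
  leading term x: subtract (-84/25)·g_3 from -2016/625x - ⅖y³ - 38/125y² + 34/625y - 26/625 → -⅖y³ + 82/125y² - 22/125y - 154/125
  leading term y³: subtract (168/125)·g_4 from -⅖y³ + 82/125y² - 22/125y - 154/125 → 0
  remainder 0.

S(g_3,g_4): leading monomials are coprime, so the S-polynomial reduces to 0 (Buchberger's first criterion).
Every S-polynomial of the final basis reduces to 0, so we have a Gröbner basis.
Inter-reduce: drop elements whose leading term is divisible by another's, tail-reduce, and make monic.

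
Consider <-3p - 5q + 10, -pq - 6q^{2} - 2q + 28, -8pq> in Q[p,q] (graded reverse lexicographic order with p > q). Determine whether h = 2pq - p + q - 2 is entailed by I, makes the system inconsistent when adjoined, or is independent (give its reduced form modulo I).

2pq - p + q - 2 lies in I (it reduces to 0).

First compute the reduced Gröbner basis of I by Buchberger's algorithm.
f_1 = -3p - 5q + 10, LT = p.
f_2 = -pq - 6q^{2} - 2q + 28, LT = pq.
f_3 = -8pq, LT = pq.

S(f_1,f_2): lcm = pq. S = -\tfrac{13}{3}q^{2} - \tfrac{16}{3}q + 28.
  leading term q^{2}: no divisor's leading term divides it; move -\tfrac{13}{3}q^{2} to the remainder.
  leading term q: no divisor's leading term divides it; move -\tfrac{16}{3}q to the remainder.
  leading term 1: no divisor's leading term divides it; move 28 to the remainder.
  remainder -\tfrac{13}{3}q^{2} - \tfrac{16}{3}q + 28 ≠ 0; add k_4 = -\tfrac{13}{3}q^{2} - \tfrac{16}{3}q + 28 to the basis.

S(f_1,f_3): lcm = pq. S = \tfrac{5}{3}q^{2} - \tfrac{10}{3}q.
  leading term q^{2}: subtract (-\tfrac{5}{13})·k_4 from \tfrac{5}{3}q^{2} - \tfrac{10}{3}q → -\tfrac{70}{13}q + \tfrac{140}{13}
  leading term q: no divisor's leading term divides it; move -\tfrac{70}{13}q to the remainder.
  leading term 1: no divisor's leading term divides it; move \tfrac{140}{13} to the remainder.
  remainder -\tfrac{70}{13}q + \tfrac{140}{13} ≠ 0; add k_5 = -\tfrac{70}{13}q + \tfrac{140}{13} to the basis.

The other S-polynomials (S(f_2,f_3), S(f_1,k_4), S(f_2,k_4), S(f_3,k_4), S(f_1,k_5), S(f_2,k_5), S(f_3,k_5), S(k_4,k_5)) all reduce to 0 modulo the current basis, so we have a Gröbner basis.
Inter-reduce: drop elements whose leading term is divisible by another's, tail-reduce, and make monic.
Reduced Gröbner basis: {p, q - 2}.
Label its elements g_1 = p, g_2 = q - 2.

Reduce h = 2pq - p + q - 2 modulo G:
  leading term pq: subtract (2q)·g_1 from 2pq - p + q - 2 → -p + q - 2
  leading term p: subtract (-1)·g_1 from -p + q - 2 → q - 2
  leading term q: subtract (1)·g_2 from q - 2 → 0
  normal form = 0.
Since the normal form is 0, h ∈ I.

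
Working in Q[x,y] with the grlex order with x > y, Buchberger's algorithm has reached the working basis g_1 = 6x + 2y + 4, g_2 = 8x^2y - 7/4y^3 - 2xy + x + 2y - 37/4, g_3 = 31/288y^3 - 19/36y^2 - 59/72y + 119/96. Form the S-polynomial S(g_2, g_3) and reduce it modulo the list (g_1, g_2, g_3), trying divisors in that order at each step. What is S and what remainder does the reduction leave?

S(g_2, g_3) = -7/32y^5 + 152/31x^2y^2 - 1/4xy^3 + 236/31x^2y + 1/8xy^2 + 1/4y^3 - 357/31x^2 - 37/32y^2; remainder on division = 0.

lcm(LM(g_2), LM(g_3)) = x^2y^3.
S = (lcm/LT(g_2))·g_2 − (lcm/LT(g_3))·g_3 = -7/32y^5 + 152/31x^2y^2 - 1/4xy^3 + 236/31x^2y + 1/8xy^2 + 1/4y^3 - 357/31x^2 - 37/32y^2.
Reduce S modulo (g_1, g_2, g_3) in that order:
  leading term y^5: subtract (-63/31y^2)·g_3 from -7/32y^5 + 152/31x^2y^2 - 1/4xy^3 + 236/31x^2y + 1/8xy^2 + 1/4y^3 - 357/31x^2 - 37/32y^2 → 152/31x^2y^2 - 1/4xy^3 - 133/124y^4 + 236/31x^2y + 1/8xy^2 - 351/248y^3 - 357/31x^2 + 169/124y^2
  leading term x^2y^2: subtract (76/93xy^2)·g_1 from 152/31x^2y^2 - 1/4xy^3 - 133/124y^4 + 236/31x^2y + 1/8xy^2 - 351/248y^3 - 357/31x^2 + 169/124y^2 → -701/372xy^3 - 133/124y^4 + 236/31x^2y - 2339/744xy^2 - 351/248y^3 - 357/31x^2 + 169/124y^2
  leading term xy^3: subtract (-701/2232y^3)·g_1 from -701/372xy^3 - 133/124y^4 + 236/31x^2y - 2339/744xy^2 - 351/248y^3 - 357/31x^2 + 169/124y^2 → -4/9y^4 + 236/31x^2y - 2339/744xy^2 - 355/2232y^3 - 357/31x^2 + 169/124y^2
  leading term y^4: subtract (-128/31y)·g_3 from -4/9y^4 + 236/31x^2y - 2339/744xy^2 - 355/2232y^3 - 357/31x^2 + 169/124y^2 → 236/31x^2y - 2339/744xy^2 - 5219/2232y^3 - 357/31x^2 - 2255/1116y^2 + 476/93y
  leading term x^2y: subtract (118/93xy)·g_1 from 236/31x^2y - 2339/744xy^2 - 5219/2232y^3 - 357/31x^2 - 2255/1116y^2 + 476/93y → -1409/248xy^2 - 5219/2232y^3 - 357/31x^2 - 472/93xy - 2255/1116y^2 + 476/93y
  leading term xy^2: subtract (-1409/1488y^2)·g_1 from -1409/248xy^2 - 5219/2232y^3 - 357/31x^2 - 472/93xy - 2255/1116y^2 + 476/93y → -4/9y^3 - 357/31x^2 - 472/93xy + 493/279y^2 + 476/93y
  leading term y^3: subtract (-128/31)·g_3 from -4/9y^3 - 357/31x^2 - 472/93xy + 493/279y^2 + 476/93y → -357/31x^2 - 472/93xy - 115/279y^2 + 484/279y + 476/93
  leading term x^2: subtract (-119/62x)·g_1 from -357/31x^2 - 472/93xy - 115/279y^2 + 484/279y + 476/93 → -115/93xy - 115/279y^2 + 238/31x + 484/279y + 476/93
  leading term xy: subtract (-115/558y)·g_1 from -115/93xy - 115/279y^2 + 238/31x + 484/279y + 476/93 → 238/31x + 238/93y + 476/93
  leading term x: subtract (119/93)·g_1 from 238/31x + 238/93y + 476/93 → 0
The remainder is 0, so this S-polynomial contributes no new basis element.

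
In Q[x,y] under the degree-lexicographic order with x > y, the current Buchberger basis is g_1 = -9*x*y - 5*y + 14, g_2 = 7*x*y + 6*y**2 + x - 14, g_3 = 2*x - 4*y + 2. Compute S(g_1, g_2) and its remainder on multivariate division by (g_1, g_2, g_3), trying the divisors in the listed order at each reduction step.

lcm(LM(g_1), LM(g_2)) = x*y.
S = (lcm/LT(g_1))·g_1 − (lcm/LT(g_2))·g_2 = -6/7*y**2 - 1/7*x + 5/9*y + 4/9.
Reduce S modulo (g_1, g_2, g_3) in that order:
  leading term y**2: no divisor's leading term divides it; move -6/7*y**2 to the remainder.
  leading term x: subtract (-1/14)·g_3 from -1/7*x + 5/9*y + 4/9 → 17/63*y + 37/63
  leading term y: no divisor's leading term divides it; move 17/63*y to the remainder.
  leading term 1: no divisor's leading term divides it; move 37/63 to the remainder.
The remainder -6/7*y**2 + 17/63*y + 37/63 is nonzero, so it would be added as the next basis element.

S(g_1, g_2) = -6/7*y**2 - 1/7*x + 5/9*y + 4/9; remainder on division = -6/7*y**2 + 17/63*y + 37/63.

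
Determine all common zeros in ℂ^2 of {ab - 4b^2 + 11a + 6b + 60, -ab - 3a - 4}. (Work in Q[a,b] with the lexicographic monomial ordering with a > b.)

{(4, -4), (-17/8 - sqrt(161)/8, 5/4 - sqrt(161)/4), (-17/8 + sqrt(161)/8, 5/4 + sqrt(161)/4)}

Compute a lex Gröbner basis by Buchberger's algorithm.
f_1 = ab + 11a - 4b^2 + 6b + 60, LT = ab.
f_2 = -ab - 3a - 4, LT = ab.

S(f_1,f_2): lcm = ab. S = 8a - 4b^2 + 6b + 56.
  leading term a: no divisor's leading term divides it; move 8a to the remainder.
  leading term b^2: no divisor's leading term divides it; move -4b^2 to the remainder.
  leading term b: no divisor's leading term divides it; move 6b to the remainder.
  leading term 1: no divisor's leading term divides it; move 56 to the remainder.
  remainder 8a - 4b^2 + 6b + 56 ≠ 0; add h_3 = 8a - 4b^2 + 6b + 56 to the basis.

S(f_1,h_3): lcm = ab. S = 11a + 1/2b^3 - 19/4b^2 - b + 60.
  leading term a: subtract (11/8)·h_3 from 11a + 1/2b^3 - 19/4b^2 - b + 60 → 1/2b^3 + 3/4b^2 - 37/4b - 17
  leading term b^3: no divisor's leading term divides it; move 1/2b^3 to the remainder.
  leading term b^2: no divisor's leading term divides it; move 3/4b^2 to the remainder.
  leading term b: no divisor's leading term divides it; move -37/4b to the remainder.
  leading term 1: no divisor's leading term divides it; move -17 to the remainder.
  remainder 1/2b^3 + 3/4b^2 - 37/4b - 17 ≠ 0; add h_4 = 1/2b^3 + 3/4b^2 - 37/4b - 17 to the basis.

The other S-polynomials (S(f_2,h_3), S(f_1,h_4), S(f_2,h_4), S(h_3,h_4)) all reduce to 0 modulo the current basis, so we have a Gröbner basis.
Inter-reduce: drop elements whose leading term is divisible by another's, tail-reduce, and make monic.
Reduced Gröbner basis: {a - 1/2b^2 + 3/4b + 7, b^3 + 3/2b^2 - 37/2b - 34}.

The lex basis is triangular: the last element involves only b. Solving b^3 + 3/2b^2 - 37/2b - 34 = 0 gives b ∈ {-4, 5/4 - sqrt(161)/4, 5/4 + sqrt(161)/4}; substituting each value into the earlier elements determines the remaining variables.
  b = -4: the earlier basis element becomes a - 4 = 0, giving a = 4 — point (4, -4).
  b = 5/4 - sqrt(161)/4: the earlier basis element becomes a + sqrt(161)/8 + 17/8 = 0, giving a = -17/8 - sqrt(161)/8 — point (-17/8 - sqrt(161)/8, 5/4 - sqrt(161)/4).
  b = 5/4 + sqrt(161)/4: the earlier basis element becomes a - sqrt(161)/8 + 17/8 = 0, giving a = -17/8 + sqrt(161)/8 — point (-17/8 + sqrt(161)/8, 5/4 + sqrt(161)/4).
Substituting each solution back into the original system confirms all equations vanish.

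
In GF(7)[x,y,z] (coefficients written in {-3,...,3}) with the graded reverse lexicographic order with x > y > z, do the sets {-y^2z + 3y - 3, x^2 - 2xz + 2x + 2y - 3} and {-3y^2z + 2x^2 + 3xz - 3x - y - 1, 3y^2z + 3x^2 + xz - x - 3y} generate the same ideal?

Yes, the ideals are equal.

Since reduced Gröbner bases are canonical representatives of ideals under a given ordering, it suffices to compute and compare them.
Buchberger on the first generating set:
f_1 = -y^2z + 3y - 3, LT = y^2z.
f_2 = x^2 - 2xz + 2x + 2y - 3, LT = x^2.

The S-polynomials (S(f_1,f_2)) all reduce to 0 modulo the current basis, so we have a Gröbner basis.
Inter-reduce: drop elements whose leading term is divisible by another's, tail-reduce, and make monic.
Reduced Gröbner basis: {y^2z - 3y + 3, x^2 - 2xz + 2x + 2y - 3}.

Buchberger on the second generating set:
h_1 = -3y^2z + 2x^2 + 3xz - 3x - y - 1, LT = y^2z.
h_2 = 3y^2z + 3x^2 + xz - x - 3y, LT = y^2z.

S(h_1,h_2): lcm = y^2z. S = 3x^2 + xz - x - y - 2.
  leading term x^2: no divisor's leading term divides it; move 3x^2 to the remainder.
  leading term xz: no divisor's leading term divides it; move xz to the remainder.
  leading term x: no divisor's leading term divides it; move -x to the remainder.
  leading term y: no divisor's leading term divides it; move -y to the remainder.
  leading term 1: no divisor's leading term divides it; move -2 to the remainder.
  remainder 3x^2 + xz - x - y - 2 ≠ 0; add k_3 = 3x^2 + xz - x - y - 2 to the basis.

The other S-polynomials (S(h_1,k_3), S(h_2,k_3)) all reduce to 0 modulo the current basis, so we have a Gröbner basis.
Inter-reduce: drop elements whose leading term is divisible by another's, tail-reduce, and make monic.
Reduced Gröbner basis: {y^2z - 3y + 3, x^2 - 2xz + 2x + 2y - 3}.

Same reduced basis, so the two generating sets span the same ideal.
The same test decides containment: I ⊆ J iff every generator of I reduces to 0 modulo a Gröbner basis of J.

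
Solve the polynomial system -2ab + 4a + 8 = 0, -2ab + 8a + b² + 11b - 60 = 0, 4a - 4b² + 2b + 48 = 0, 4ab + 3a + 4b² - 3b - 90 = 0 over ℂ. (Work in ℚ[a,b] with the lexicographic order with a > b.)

{(2, 4)}

Compute a lex Gröbner basis by Buchberger's algorithm.
f_1 = -2ab + 4a + 8, LT = ab.
f_2 = -2ab + 8a + b² + 11b - 60, LT = ab.
f_3 = 4a - 4b² + 2b + 48, LT = a.
f_4 = 4ab + 3a + 4b² - 3b - 90, LT = ab.

S(f_1,f_2): lcm = ab. S = 2a + ½b² + 11/2b - 34.
  leading term a: subtract (½)·f_3 from 2a + ½b² + 11/2b - 34 → 5/2b² + 9/2b - 58
  leading term b²: no divisor's leading term divides it; move 5/2b² to the remainder.
  leading term b: no divisor's leading term divides it; move 9/2b to the remainder.
  leading term 1: no divisor's leading term divides it; move -58 to the remainder.
  remainder 5/2b² + 9/2b - 58 ≠ 0; add h_5 = 5/2b² + 9/2b - 58 to the basis.

S(f_1,f_3): lcm = ab. S = -2a + b³ - ½b² - 12b - 4.
  leading term a: subtract (-½)·f_3 from -2a + b³ - ½b² - 12b - 4 → b³ - 5/2b² - 11b + 20
  leading term b³: subtract (⅖b)·h_5 from b³ - 5/2b² - 11b + 20 → -43/10b² + 61/5b + 20
  leading term b²: subtract (-43/25)·h_5 from -43/10b² + 61/5b + 20 → 997/50b - 1994/25
  leading term b: no divisor's leading term divides it; move 997/50b to the remainder.
  leading term 1: no divisor's leading term divides it; move -1994/25 to the remainder.
  remainder 997/50b - 1994/25 ≠ 0; add h_6 = 997/50b - 1994/25 to the basis.

The other S-polynomials (S(f_1,f_4), S(f_2,f_3), S(f_2,f_4), S(f_3,f_4), S(f_1,h_5), S(f_2,h_5), S(f_3,h_5), S(f_4,h_5), S(f_1,h_6), S(f_2,h_6), S(f_3,h_6), S(f_4,h_6), S(h_5,h_6)) all reduce to 0 modulo the current basis, so we have a Gröbner basis.
Inter-reduce: drop elements whose leading term is divisible by another's, tail-reduce, and make monic.
Reduced Gröbner basis: {a - 2, b - 4}.

From the last basis element, b - 4 = 0, so b takes values in {4}. Each choice, substituted upward through the basis, yields the corresponding point(s) of the solution set.
  b = 4: the earlier basis element becomes a - 2 = 0, giving a = 2 — point (2, 4).
Check: every point annihilates each of the original generators.
Zero-dimensionality of the ideal guarantees finitely many solutions over ℂ.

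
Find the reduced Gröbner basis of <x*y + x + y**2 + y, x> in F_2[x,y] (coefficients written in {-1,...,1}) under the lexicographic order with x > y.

f_1 = x*y + x + y**2 + y, LT = x*y.
f_2 = x, LT = x.

S(f_1,f_2): lcm = x*y. S = x + y**2 + y.
  leading term x: subtract (1)·f_2 from x + y**2 + y → y**2 + y
  leading term y**2: no divisor's leading term divides it; move y**2 to the remainder.
  leading term y: no divisor's leading term divides it; move y to the remainder.
  remainder y**2 + y ≠ 0; add g_3 = y**2 + y to the basis.

The other S-polynomials (S(f_1,g_3), S(f_2,g_3)) all reduce to 0 modulo the current basis, so we have a Gröbner basis.
Inter-reduce: drop elements whose leading term is divisible by another's, tail-reduce, and make monic.

G = {x, y**2 + y}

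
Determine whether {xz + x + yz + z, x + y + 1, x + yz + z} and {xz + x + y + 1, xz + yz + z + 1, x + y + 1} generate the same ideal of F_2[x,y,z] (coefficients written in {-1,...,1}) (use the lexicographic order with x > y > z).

Equality of ideals is decidable: compute both reduced Gröbner bases (unique for the ordering) and check whether they agree.
Buchberger on the first generating set:
f_1 = xz + x + yz + z, LT = xz.
f_2 = x + y + 1, LT = x.
f_3 = x + yz + z, LT = x.

S(f_1,f_2): lcm = xz. S = x.
  leading term x: subtract (1)·f_2 from x → y + 1
  leading term y: no divisor's leading term divides it; move y to the remainder.
  leading term 1: no divisor's leading term divides it; move 1 to the remainder.
  remainder y + 1 ≠ 0; add g_4 = y + 1 to the basis.

The other S-polynomials (S(f_1,f_3), S(f_2,f_3), S(f_1,g_4), S(f_2,g_4), S(f_3,g_4)) all reduce to 0 modulo the current basis, so we have a Gröbner basis.
Inter-reduce: drop elements whose leading term is divisible by another's, tail-reduce, and make monic.
Reduced Gröbner basis: {x, y + 1}.

Buchberger on the second generating set:
h_1 = xz + x + y + 1, LT = xz.
h_2 = xz + yz + z + 1, LT = xz.
h_3 = x + y + 1, LT = x.

S(h_1,h_2): lcm = xz. S = x + yz + y + z.
  leading term x: subtract (1)·h_3 from x + yz + y + z → yz + z + 1
  leading term yz: no divisor's leading term divides it; move yz to the remainder.
  leading term z: no divisor's leading term divides it; move z to the remainder.
  leading term 1: no divisor's leading term divides it; move 1 to the remainder.
  remainder yz + z + 1 ≠ 0; add k_4 = yz + z + 1 to the basis.

S(h_1,h_3): lcm = xz. S = x + yz + y + z + 1.
  leading term x: subtract (1)·h_3 from x + yz + y + z + 1 → yz + z
  leading term yz: subtract (1)·k_4 from yz + z → 1
  leading term 1: no divisor's leading term divides it; move 1 to the remainder.
  remainder 1 ≠ 0; add k_5 = 1 to the basis.

The other S-polynomials (S(h_2,h_3), S(h_1,k_4), S(h_2,k_4), S(h_3,k_4), S(h_1,k_5), S(h_2,k_5), S(h_3,k_5), S(k_4,k_5)) all reduce to 0 modulo the current basis, so we have a Gröbner basis.
Inter-reduce: drop elements whose leading term is divisible by another's, tail-reduce, and make monic.
Reduced Gröbner basis: {1}.

The bases are distinct; the ideals are different.
The choice of monomial ordering does not affect the verdict — as long as both bases are computed under the same ordering, their equality decides ideal equality.

No, the ideals differ.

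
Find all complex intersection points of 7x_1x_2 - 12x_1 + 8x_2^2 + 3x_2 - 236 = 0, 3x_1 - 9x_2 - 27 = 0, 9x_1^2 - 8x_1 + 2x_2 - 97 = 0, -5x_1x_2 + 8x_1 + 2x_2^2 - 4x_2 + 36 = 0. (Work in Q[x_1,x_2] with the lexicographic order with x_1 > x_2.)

{(-3, -4)}

Compute a lex Gröbner basis by Buchberger's algorithm.
f_1 = 7x_1x_2 - 12x_1 + 8x_2^2 + 3x_2 - 236, LT = x_1x_2.
f_2 = 3x_1 - 9x_2 - 27, LT = x_1.
f_3 = 9x_1^2 - 8x_1 + 2x_2 - 97, LT = x_1^2.
f_4 = -5x_1x_2 + 8x_1 + 2x_2^2 - 4x_2 + 36, LT = x_1x_2.

S(f_1,f_2): lcm = x_1x_2. S = -12/7x_1 + 29/7x_2^2 + 66/7x_2 - 236/7.
  leading term x_1: subtract (-4/7)·f_2 from -12/7x_1 + 29/7x_2^2 + 66/7x_2 - 236/7 → 29/7x_2^2 + 30/7x_2 - 344/7
  leading term x_2^2: no divisor's leading term divides it; move 29/7x_2^2 to the remainder.
  leading term x_2: no divisor's leading term divides it; move 30/7x_2 to the remainder.
  leading term 1: no divisor's leading term divides it; move -344/7 to the remainder.
  remainder 29/7x_2^2 + 30/7x_2 - 344/7 ≠ 0; add h_5 = 29/7x_2^2 + 30/7x_2 - 344/7 to the basis.

S(f_1,f_3): lcm = x_1^2x_2. S = -12/7x_1^2 + 8/7x_1x_2^2 + 83/63x_1x_2 - 236/7x_1 - 2/9x_2^2 + 97/9x_2.
  leading term x_1^2: subtract (-4/7x_1)·f_2 from -12/7x_1^2 + 8/7x_1x_2^2 + 83/63x_1x_2 - 236/7x_1 - 2/9x_2^2 + 97/9x_2 → 8/7x_1x_2^2 - 241/63x_1x_2 - 344/7x_1 - 2/9x_2^2 + 97/9x_2
  leading term x_1x_2^2: subtract (8/49x_2)·f_1 from 8/7x_1x_2^2 - 241/63x_1x_2 - 344/7x_1 - 2/9x_2^2 + 97/9x_2 → -823/441x_1x_2 - 344/7x_1 - 64/49x_2^3 - 314/441x_2^2 + 21745/441x_2
  leading term x_1x_2: subtract (-823/3087)·f_1 from -823/441x_1x_2 - 344/7x_1 - 64/49x_2^3 - 314/441x_2^2 + 21745/441x_2 → -53860/1029x_1 - 64/49x_2^3 + 1462/1029x_2^2 + 154684/3087x_2 - 194228/3087
  leading term x_1: subtract (-53860/3087)·f_2 from -53860/1029x_1 - 64/49x_2^3 + 1462/1029x_2^2 + 154684/3087x_2 - 194228/3087 → -64/49x_2^3 + 1462/1029x_2^2 - 330056/3087x_2 - 1648448/3087
  leading term x_2^3: subtract (-64/203x_2)·h_5 from -64/49x_2^3 + 1462/1029x_2^2 - 330056/3087x_2 - 1648448/3087 → 82718/29841x_2^2 - 10958632/89523x_2 - 1648448/3087
  leading term x_2^2: subtract (82718/123627)·h_5 from 82718/29841x_2^2 - 10958632/89523x_2 - 1648448/3087 → -948236/7569x_2 - 3792944/7569
  leading term x_2: no divisor's leading term divides it; move -948236/7569x_2 to the remainder.
  leading term 1: no divisor's leading term divides it; move -3792944/7569 to the remainder.
  remainder -948236/7569x_2 - 3792944/7569 ≠ 0; add h_6 = -948236/7569x_2 - 3792944/7569 to the basis.

The other S-polynomials (S(f_1,f_4), S(f_2,f_3), S(f_2,f_4), S(f_3,f_4), S(f_1,h_5), S(f_2,h_5), S(f_3,h_5), S(f_4,h_5), S(f_1,h_6), S(f_2,h_6), S(f_3,h_6), S(f_4,h_6), S(h_5,h_6)) all reduce to 0 modulo the current basis, so we have a Gröbner basis.
Inter-reduce: drop elements whose leading term is divisible by another's, tail-reduce, and make monic.
Reduced Gröbner basis: {x_1 + 3, x_2 + 4}.

The lex basis is triangular: the last element involves only x_2. Solving x_2 + 4 = 0 gives x_2 ∈ {-4}; substituting each value into the earlier elements determines the remaining variables.
  x_2 = -4: the earlier basis element becomes x_1 + 3 = 0, giving x_1 = -3 — point (-3, -4).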